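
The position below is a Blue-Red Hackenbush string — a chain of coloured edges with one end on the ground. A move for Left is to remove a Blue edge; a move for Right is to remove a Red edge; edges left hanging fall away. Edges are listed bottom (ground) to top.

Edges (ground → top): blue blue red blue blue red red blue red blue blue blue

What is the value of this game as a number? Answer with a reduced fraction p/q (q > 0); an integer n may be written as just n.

Prefix values for blue blue red blue blue red red blue red blue blue blue via {L|R} + simplicity:
edge 1 of 12 (blue): { 0 | ∅ } → 1
edge 2 of 12 (blue): { 0; 1 | ∅ } → 2
edge 3 of 12 (red): { 0; 1 | 2 } → 3/2
edge 4 of 12 (blue): { 0; 1; 3/2 | 2 } → 7/4
edge 5 of 12 (blue): { 0; 1; 3/2; 7/4 | 2 } → 15/8
edge 6 of 12 (red): { 0; 1; 3/2; 7/4 | 15/8; 2 } → 29/16
edge 7 of 12 (red): { 0; 1; 3/2; 7/4 | 29/16; 15/8; 2 } → 57/32
edge 8 of 12 (blue): { 0; 1; 3/2; 7/4; 57/32 | 29/16; 15/8; 2 } → 115/64
edge 9 of 12 (red): { 0; 1; 3/2; 7/4; 57/32 | 115/64; 29/16; 15/8; 2 } → 229/128
edge 10 of 12 (blue): { 0; 1; 3/2; 7/4; 57/32; 229/128 | 115/64; 29/16; 15/8; 2 } → 459/256
edge 11 of 12 (blue): { 0; 1; 3/2; 7/4; 57/32; 229/128; 459/256 | 115/64; 29/16; 15/8; 2 } → 919/512
edge 12 of 12 (blue): { 0; 1; 3/2; 7/4; 57/32; 229/128; 459/256; 919/512 | 115/64; 29/16; 15/8; 2 } → 1839/1024

1839/1024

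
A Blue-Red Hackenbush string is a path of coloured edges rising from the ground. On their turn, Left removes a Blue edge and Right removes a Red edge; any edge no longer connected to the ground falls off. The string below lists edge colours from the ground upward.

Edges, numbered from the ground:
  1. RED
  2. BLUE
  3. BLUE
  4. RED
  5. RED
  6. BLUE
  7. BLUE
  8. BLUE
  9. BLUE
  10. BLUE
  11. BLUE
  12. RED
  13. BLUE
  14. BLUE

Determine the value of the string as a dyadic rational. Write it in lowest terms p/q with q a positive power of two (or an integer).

-3081/8192

step 1: add RED to get R; options L={ (no moves) } R={ 0 } = -1
step 2: add BLUE to get RB; options L={ -1 } R={ 0 } = -1/2
step 3: add BLUE to get RBB; options L={ -1; -1/2 } R={ 0 } = -1/4
step 4: add RED to get RBBR; options L={ -1; -1/2 } R={ -1/4; 0 } = -3/8
step 5: add RED to get RBBRR; options L={ -1; -1/2 } R={ -3/8; -1/4; 0 } = -7/16
step 6: add BLUE to get RBBRRB; options L={ -1; -1/2; -7/16 } R={ -3/8; -1/4; 0 } = -13/32
step 7: add BLUE to get RBBRRBB; options L={ -1; -1/2; -7/16; -13/32 } R={ -3/8; -1/4; 0 } = -25/64
step 8: add BLUE to get RBBRRBBB; options L={ -1; -1/2; -7/16; -13/32; -25/64 } R={ -3/8; -1/4; 0 } = -49/128
step 9: add BLUE to get RBBRRBBBB; options L={ -1; -1/2; -7/16; -13/32; -25/64; -49/128 } R={ -3/8; -1/4; 0 } = -97/256
step 10: add BLUE to get RBBRRBBBBB; options L={ -1; -1/2; -7/16; -13/32; -25/64; -49/128; -97/256 } R={ -3/8; -1/4; 0 } = -193/512
step 11: add BLUE to get RBBRRBBBBBB; options L={ -1; -1/2; -7/16; -13/32; -25/64; -49/128; -97/256; -193/512 } R={ -3/8; -1/4; 0 } = -385/1024
step 12: add RED to get RBBRRBBBBBBR; options L={ -1; -1/2; -7/16; -13/32; -25/64; -49/128; -97/256; -193/512 } R={ -385/1024; -3/8; -1/4; 0 } = -771/2048
step 13: add BLUE to get RBBRRBBBBBBRB; options L={ -1; -1/2; -7/16; -13/32; -25/64; -49/128; -97/256; -193/512; -771/2048 } R={ -385/1024; -3/8; -1/4; 0 } = -1541/4096
step 14: add BLUE to get RBBRRBBBBBBRBB; options L={ -1; -1/2; -7/16; -13/32; -25/64; -49/128; -97/256; -193/512; -771/2048; -1541/4096 } R={ -385/1024; -3/8; -1/4; 0 } = -3081/8192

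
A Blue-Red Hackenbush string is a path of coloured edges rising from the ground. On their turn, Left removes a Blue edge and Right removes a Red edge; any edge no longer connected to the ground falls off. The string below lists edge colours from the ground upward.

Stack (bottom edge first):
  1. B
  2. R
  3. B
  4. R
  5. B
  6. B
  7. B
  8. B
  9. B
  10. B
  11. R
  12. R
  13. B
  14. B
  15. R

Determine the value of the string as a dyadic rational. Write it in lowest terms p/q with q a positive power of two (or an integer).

12237/16384

step 1: add B to get B; options L={ 0 } R={ (no moves) } = 1
step 2: add R to get BR; options L={ 0 } R={ 1 } = 1/2
step 3: add B to get BRB; options L={ 0; 1/2 } R={ 1 } = 3/4
step 4: add R to get BRBR; options L={ 0; 1/2 } R={ 3/4; 1 } = 5/8
step 5: add B to get BRBRB; options L={ 0; 1/2; 5/8 } R={ 3/4; 1 } = 11/16
step 6: add B to get BRBRBB; options L={ 0; 1/2; 5/8; 11/16 } R={ 3/4; 1 } = 23/32
step 7: add B to get BRBRBBB; options L={ 0; 1/2; 5/8; 11/16; 23/32 } R={ 3/4; 1 } = 47/64
step 8: add B to get BRBRBBBB; options L={ 0; 1/2; 5/8; 11/16; 23/32; 47/64 } R={ 3/4; 1 } = 95/128
step 9: add B to get BRBRBBBBB; options L={ 0; 1/2; 5/8; 11/16; 23/32; 47/64; 95/128 } R={ 3/4; 1 } = 191/256
step 10: add B to get BRBRBBBBBB; options L={ 0; 1/2; 5/8; 11/16; 23/32; 47/64; 95/128; 191/256 } R={ 3/4; 1 } = 383/512
step 11: add R to get BRBRBBBBBBR; options L={ 0; 1/2; 5/8; 11/16; 23/32; 47/64; 95/128; 191/256 } R={ 383/512; 3/4; 1 } = 765/1024
step 12: add R to get BRBRBBBBBBRR; options L={ 0; 1/2; 5/8; 11/16; 23/32; 47/64; 95/128; 191/256 } R={ 765/1024; 383/512; 3/4; 1 } = 1529/2048
step 13: add B to get BRBRBBBBBBRRB; options L={ 0; 1/2; 5/8; 11/16; 23/32; 47/64; 95/128; 191/256; 1529/2048 } R={ 765/1024; 383/512; 3/4; 1 } = 3059/4096
step 14: add B to get BRBRBBBBBBRRBB; options L={ 0; 1/2; 5/8; 11/16; 23/32; 47/64; 95/128; 191/256; 1529/2048; 3059/4096 } R={ 765/1024; 383/512; 3/4; 1 } = 6119/8192
step 15: add R to get BRBRBBBBBBRRBBR; options L={ 0; 1/2; 5/8; 11/16; 23/32; 47/64; 95/128; 191/256; 1529/2048; 3059/4096 } R={ 6119/8192; 765/1024; 383/512; 3/4; 1 } = 12237/16384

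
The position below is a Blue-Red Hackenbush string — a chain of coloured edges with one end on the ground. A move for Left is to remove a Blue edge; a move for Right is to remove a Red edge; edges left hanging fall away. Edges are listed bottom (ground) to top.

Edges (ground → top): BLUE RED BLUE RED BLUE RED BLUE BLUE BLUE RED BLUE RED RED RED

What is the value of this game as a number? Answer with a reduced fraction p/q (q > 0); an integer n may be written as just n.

1 of 14 · B · max L 0 · min R +∞ gives 1
2 of 14 · BR · max L 0 · min R 1 gives 1/2
3 of 14 · BRB · max L 1/2 · min R 1 gives 3/4
4 of 14 · BRBR · max L 1/2 · min R 3/4 gives 5/8
5 of 14 · BRBRB · max L 5/8 · min R 3/4 gives 11/16
6 of 14 · BRBRBR · max L 5/8 · min R 11/16 gives 21/32
7 of 14 · BRBRBRB · max L 21/32 · min R 11/16 gives 43/64
8 of 14 · BRBRBRBB · max L 43/64 · min R 11/16 gives 87/128
9 of 14 · BRBRBRBBB · max L 87/128 · min R 11/16 gives 175/256
10 of 14 · BRBRBRBBBR · max L 87/128 · min R 175/256 gives 349/512
11 of 14 · BRBRBRBBBRB · max L 349/512 · min R 175/256 gives 699/1024
12 of 14 · BRBRBRBBBRBR · max L 349/512 · min R 699/1024 gives 1397/2048
13 of 14 · BRBRBRBBBRBRR · max L 349/512 · min R 1397/2048 gives 2793/4096
14 of 14 · BRBRBRBBBRBRRR · max L 349/512 · min R 2793/4096 gives 5585/8192

5585/8192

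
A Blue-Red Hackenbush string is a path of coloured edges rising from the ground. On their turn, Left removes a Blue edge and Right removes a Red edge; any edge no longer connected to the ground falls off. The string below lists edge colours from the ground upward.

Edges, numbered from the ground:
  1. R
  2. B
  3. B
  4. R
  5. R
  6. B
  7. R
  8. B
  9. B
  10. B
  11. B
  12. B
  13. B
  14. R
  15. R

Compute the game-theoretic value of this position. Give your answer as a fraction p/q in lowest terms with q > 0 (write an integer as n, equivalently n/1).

-6663/16384

R: Left { — }, Right { 0 } — simplest -1
RB: Left { -1 }, Right { 0 } — simplest -1/2
RBB: Left { -1,-1/2 }, Right { 0 } — simplest -1/4
RBBR: Left { -1,-1/2 }, Right { -1/4,0 } — simplest -3/8
RBBRR: Left { -1,-1/2 }, Right { -3/8,-1/4,0 } — simplest -7/16
RBBRRB: Left { -1,-1/2,-7/16 }, Right { -3/8,-1/4,0 } — simplest -13/32
RBBRRBR: Left { -1,-1/2,-7/16 }, Right { -13/32,-3/8,-1/4,0 } — simplest -27/64
RBBRRBRB: Left { -1,-1/2,-7/16,-27/64 }, Right { -13/32,-3/8,-1/4,0 } — simplest -53/128
RBBRRBRBB: Left { -1,-1/2,-7/16,-27/64,-53/128 }, Right { -13/32,-3/8,-1/4,0 } — simplest -105/256
RBBRRBRBBB: Left { -1,-1/2,-7/16,-27/64,-53/128,-105/256 }, Right { -13/32,-3/8,-1/4,0 } — simplest -209/512
RBBRRBRBBBB: Left { -1,-1/2,-7/16,-27/64,-53/128,-105/256,-209/512 }, Right { -13/32,-3/8,-1/4,0 } — simplest -417/1024
RBBRRBRBBBBB: Left { -1,-1/2,-7/16,-27/64,-53/128,-105/256,-209/512,-417/1024 }, Right { -13/32,-3/8,-1/4,0 } — simplest -833/2048
RBBRRBRBBBBBB: Left { -1,-1/2,-7/16,-27/64,-53/128,-105/256,-209/512,-417/1024,-833/2048 }, Right { -13/32,-3/8,-1/4,0 } — simplest -1665/4096
RBBRRBRBBBBBBR: Left { -1,-1/2,-7/16,-27/64,-53/128,-105/256,-209/512,-417/1024,-833/2048 }, Right { -1665/4096,-13/32,-3/8,-1/4,0 } — simplest -3331/8192
RBBRRBRBBBBBBRR: Left { -1,-1/2,-7/16,-27/64,-53/128,-105/256,-209/512,-417/1024,-833/2048 }, Right { -3331/8192,-1665/4096,-13/32,-3/8,-1/4,0 } — simplest -6663/16384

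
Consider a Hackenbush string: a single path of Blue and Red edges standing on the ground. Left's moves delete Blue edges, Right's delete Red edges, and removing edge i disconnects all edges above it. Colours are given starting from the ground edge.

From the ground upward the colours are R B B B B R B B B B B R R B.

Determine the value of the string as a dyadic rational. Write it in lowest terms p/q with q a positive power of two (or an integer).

Prefix values for R B B B B R B B B B B R R B via {L|R} + simplicity:
1 of 14 · R · max L −∞ · min R 0 gives -1
2 of 14 · RB · max L -1 · min R 0 gives -1/2
3 of 14 · RBB · max L -1/2 · min R 0 gives -1/4
4 of 14 · RBBB · max L -1/4 · min R 0 gives -1/8
5 of 14 · RBBBB · max L -1/8 · min R 0 gives -1/16
6 of 14 · RBBBBR · max L -1/8 · min R -1/16 gives -3/32
7 of 14 · RBBBBRB · max L -3/32 · min R -1/16 gives -5/64
8 of 14 · RBBBBRBB · max L -5/64 · min R -1/16 gives -9/128
9 of 14 · RBBBBRBBB · max L -9/128 · min R -1/16 gives -17/256
10 of 14 · RBBBBRBBBB · max L -17/256 · min R -1/16 gives -33/512
11 of 14 · RBBBBRBBBBB · max L -33/512 · min R -1/16 gives -65/1024
12 of 14 · RBBBBRBBBBBR · max L -33/512 · min R -65/1024 gives -131/2048
13 of 14 · RBBBBRBBBBBRR · max L -33/512 · min R -131/2048 gives -263/4096
14 of 14 · RBBBBRBBBBBRRB · max L -263/4096 · min R -131/2048 gives -525/8192

-525/8192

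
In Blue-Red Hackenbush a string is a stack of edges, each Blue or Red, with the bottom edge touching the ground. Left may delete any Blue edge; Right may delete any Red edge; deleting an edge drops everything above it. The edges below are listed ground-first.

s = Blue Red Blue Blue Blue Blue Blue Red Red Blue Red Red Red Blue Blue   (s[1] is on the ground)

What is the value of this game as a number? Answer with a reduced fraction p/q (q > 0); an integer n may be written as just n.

edge 1 of 15 (Blue): { 0 | ∅ } gives 1
edge 2 of 15 (Red): { 0 | 1 } gives 1/2
edge 3 of 15 (Blue): { 0 1/2 | 1 } gives 3/4
edge 4 of 15 (Blue): { 0 1/2 3/4 | 1 } gives 7/8
edge 5 of 15 (Blue): { 0 1/2 3/4 7/8 | 1 } gives 15/16
edge 6 of 15 (Blue): { 0 1/2 3/4 7/8 15/16 | 1 } gives 31/32
edge 7 of 15 (Blue): { 0 1/2 3/4 7/8 15/16 31/32 | 1 } gives 63/64
edge 8 of 15 (Red): { 0 1/2 3/4 7/8 15/16 31/32 | 63/64 1 } gives 125/128
edge 9 of 15 (Red): { 0 1/2 3/4 7/8 15/16 31/32 | 125/128 63/64 1 } gives 249/256
edge 10 of 15 (Blue): { 0 1/2 3/4 7/8 15/16 31/32 249/256 | 125/128 63/64 1 } gives 499/512
edge 11 of 15 (Red): { 0 1/2 3/4 7/8 15/16 31/32 249/256 | 499/512 125/128 63/64 1 } gives 997/1024
edge 12 of 15 (Red): { 0 1/2 3/4 7/8 15/16 31/32 249/256 | 997/1024 499/512 125/128 63/64 1 } gives 1993/2048
edge 13 of 15 (Red): { 0 1/2 3/4 7/8 15/16 31/32 249/256 | 1993/2048 997/1024 499/512 125/128 63/64 1 } gives 3985/4096
edge 14 of 15 (Blue): { 0 1/2 3/4 7/8 15/16 31/32 249/256 3985/4096 | 1993/2048 997/1024 499/512 125/128 63/64 1 } gives 7971/8192
edge 15 of 15 (Blue): { 0 1/2 3/4 7/8 15/16 31/32 249/256 3985/4096 7971/8192 | 1993/2048 997/1024 499/512 125/128 63/64 1 } gives 15943/16384

15943/16384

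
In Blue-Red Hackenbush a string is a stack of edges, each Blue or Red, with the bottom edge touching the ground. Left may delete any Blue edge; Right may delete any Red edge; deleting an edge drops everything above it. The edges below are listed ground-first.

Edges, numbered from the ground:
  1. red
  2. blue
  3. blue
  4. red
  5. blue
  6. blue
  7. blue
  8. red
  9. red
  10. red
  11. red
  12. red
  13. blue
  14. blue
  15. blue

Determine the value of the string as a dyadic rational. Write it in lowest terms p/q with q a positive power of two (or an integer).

Build value(s[:k]) for k = 1..15, string s = red blue blue red blue blue blue red red red red red blue blue blue.
step 1: add red to get r; options L={ none } R={ 0 } gives -1
step 2: add blue to get rb; options L={ -1 } R={ 0 } gives -1/2
step 3: add blue to get rbb; options L={ -1; -1/2 } R={ 0 } gives -1/4
step 4: add red to get rbbr; options L={ -1; -1/2 } R={ -1/4; 0 } gives -3/8
step 5: add blue to get rbbrb; options L={ -1; -1/2; -3/8 } R={ -1/4; 0 } gives -5/16
step 6: add blue to get rbbrbb; options L={ -1; -1/2; -3/8; -5/16 } R={ -1/4; 0 } gives -9/32
step 7: add blue to get rbbrbbb; options L={ -1; -1/2; -3/8; -5/16; -9/32 } R={ -1/4; 0 } gives -17/64
step 8: add red to get rbbrbbbr; options L={ -1; -1/2; -3/8; -5/16; -9/32 } R={ -17/64; -1/4; 0 } gives -35/128
step 9: add red to get rbbrbbbrr; options L={ -1; -1/2; -3/8; -5/16; -9/32 } R={ -35/128; -17/64; -1/4; 0 } gives -71/256
step 10: add red to get rbbrbbbrrr; options L={ -1; -1/2; -3/8; -5/16; -9/32 } R={ -71/256; -35/128; -17/64; -1/4; 0 } gives -143/512
step 11: add red to get rbbrbbbrrrr; options L={ -1; -1/2; -3/8; -5/16; -9/32 } R={ -143/512; -71/256; -35/128; -17/64; -1/4; 0 } gives -287/1024
step 12: add red to get rbbrbbbrrrrr; options L={ -1; -1/2; -3/8; -5/16; -9/32 } R={ -287/1024; -143/512; -71/256; -35/128; -17/64; -1/4; 0 } gives -575/2048
step 13: add blue to get rbbrbbbrrrrrb; options L={ -1; -1/2; -3/8; -5/16; -9/32; -575/2048 } R={ -287/1024; -143/512; -71/256; -35/128; -17/64; -1/4; 0 } gives -1149/4096
step 14: add blue to get rbbrbbbrrrrrbb; options L={ -1; -1/2; -3/8; -5/16; -9/32; -575/2048; -1149/4096 } R={ -287/1024; -143/512; -71/256; -35/128; -17/64; -1/4; 0 } gives -2297/8192
step 15: add blue to get rbbrbbbrrrrrbbb; options L={ -1; -1/2; -3/8; -5/16; -9/32; -575/2048; -1149/4096; -2297/8192 } R={ -287/1024; -143/512; -71/256; -35/128; -17/64; -1/4; 0 } gives -4593/16384

-4593/16384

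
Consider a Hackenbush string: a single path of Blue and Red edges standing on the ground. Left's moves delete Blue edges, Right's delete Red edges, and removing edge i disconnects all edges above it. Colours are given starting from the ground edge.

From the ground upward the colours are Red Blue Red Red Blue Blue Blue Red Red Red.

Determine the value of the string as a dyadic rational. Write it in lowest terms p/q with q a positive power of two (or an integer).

-399/512

Build value(s[:k]) for k = 1..10, string s = Red Blue Red Red Blue Blue Blue Red Red Red.
edge 1 of 10 (Red): { · | 0 } — -1
edge 2 of 10 (Blue): { -1 | 0 } — -1/2
edge 3 of 10 (Red): { -1 | -1/2,0 } — -3/4
edge 4 of 10 (Red): { -1 | -3/4,-1/2,0 } — -7/8
edge 5 of 10 (Blue): { -1,-7/8 | -3/4,-1/2,0 } — -13/16
edge 6 of 10 (Blue): { -1,-7/8,-13/16 | -3/4,-1/2,0 } — -25/32
edge 7 of 10 (Blue): { -1,-7/8,-13/16,-25/32 | -3/4,-1/2,0 } — -49/64
edge 8 of 10 (Red): { -1,-7/8,-13/16,-25/32 | -49/64,-3/4,-1/2,0 } — -99/128
edge 9 of 10 (Red): { -1,-7/8,-13/16,-25/32 | -99/128,-49/64,-3/4,-1/2,0 } — -199/256
edge 10 of 10 (Red): { -1,-7/8,-13/16,-25/32 | -199/256,-99/128,-49/64,-3/4,-1/2,0 } — -399/512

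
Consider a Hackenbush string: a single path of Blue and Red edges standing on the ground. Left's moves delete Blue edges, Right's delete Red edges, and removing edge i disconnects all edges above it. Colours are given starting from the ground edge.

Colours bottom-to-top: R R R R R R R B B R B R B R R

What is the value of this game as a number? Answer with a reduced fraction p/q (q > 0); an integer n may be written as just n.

Recurse on prefixes of the 15-edge string R R R R R R R B B R B R B R R:
step 1: add R to get R; options L={ ∅ } R={ 0 } = -1
step 2: add R to get RR; options L={ ∅ } R={ -1; 0 } = -2
step 3: add R to get RRR; options L={ ∅ } R={ -2; -1; 0 } = -3
step 4: add R to get RRRR; options L={ ∅ } R={ -3; -2; -1; 0 } = -4
step 5: add R to get RRRRR; options L={ ∅ } R={ -4; -3; -2; -1; 0 } = -5
step 6: add R to get RRRRRR; options L={ ∅ } R={ -5; -4; -3; -2; -1; 0 } = -6
step 7: add R to get RRRRRRR; options L={ ∅ } R={ -6; -5; -4; -3; -2; -1; 0 } = -7
step 8: add B to get RRRRRRRB; options L={ -7 } R={ -6; -5; -4; -3; -2; -1; 0 } = -13/2
step 9: add B to get RRRRRRRBB; options L={ -7; -13/2 } R={ -6; -5; -4; -3; -2; -1; 0 } = -25/4
step 10: add R to get RRRRRRRBBR; options L={ -7; -13/2 } R={ -25/4; -6; -5; -4; -3; -2; -1; 0 } = -51/8
step 11: add B to get RRRRRRRBBRB; options L={ -7; -13/2; -51/8 } R={ -25/4; -6; -5; -4; -3; -2; -1; 0 } = -101/16
step 12: add R to get RRRRRRRBBRBR; options L={ -7; -13/2; -51/8 } R={ -101/16; -25/4; -6; -5; -4; -3; -2; -1; 0 } = -203/32
step 13: add B to get RRRRRRRBBRBRB; options L={ -7; -13/2; -51/8; -203/32 } R={ -101/16; -25/4; -6; -5; -4; -3; -2; -1; 0 } = -405/64
step 14: add R to get RRRRRRRBBRBRBR; options L={ -7; -13/2; -51/8; -203/32 } R={ -405/64; -101/16; -25/4; -6; -5; -4; -3; -2; -1; 0 } = -811/128
step 15: add R to get RRRRRRRBBRBRBRR; options L={ -7; -13/2; -51/8; -203/32 } R={ -811/128; -405/64; -101/16; -25/4; -6; -5; -4; -3; -2; -1; 0 } = -1623/256

-1623/256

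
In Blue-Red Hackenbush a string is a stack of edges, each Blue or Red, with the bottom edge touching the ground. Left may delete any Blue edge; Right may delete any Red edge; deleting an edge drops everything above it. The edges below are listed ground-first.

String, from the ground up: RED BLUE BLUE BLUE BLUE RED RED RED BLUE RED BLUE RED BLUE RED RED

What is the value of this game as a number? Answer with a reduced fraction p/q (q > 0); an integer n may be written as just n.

g_1 [R]  L=[(no moves)]  R=[0]  gives -1
g_2 [RB]  L=[-1]  R=[0]  gives -1/2
g_3 [RBB]  L=[-1, -1/2]  R=[0]  gives -1/4
g_4 [RBBB]  L=[-1, -1/2, -1/4]  R=[0]  gives -1/8
g_5 [RBBBB]  L=[-1, -1/2, -1/4, -1/8]  R=[0]  gives -1/16
g_6 [RBBBBR]  L=[-1, -1/2, -1/4, -1/8]  R=[-1/16, 0]  gives -3/32
g_7 [RBBBBRR]  L=[-1, -1/2, -1/4, -1/8]  R=[-3/32, -1/16, 0]  gives -7/64
g_8 [RBBBBRRR]  L=[-1, -1/2, -1/4, -1/8]  R=[-7/64, -3/32, -1/16, 0]  gives -15/128
g_9 [RBBBBRRRB]  L=[-1, -1/2, -1/4, -1/8, -15/128]  R=[-7/64, -3/32, -1/16, 0]  gives -29/256
g_10 [RBBBBRRRBR]  L=[-1, -1/2, -1/4, -1/8, -15/128]  R=[-29/256, -7/64, -3/32, -1/16, 0]  gives -59/512
g_11 [RBBBBRRRBRB]  L=[-1, -1/2, -1/4, -1/8, -15/128, -59/512]  R=[-29/256, -7/64, -3/32, -1/16, 0]  gives -117/1024
g_12 [RBBBBRRRBRBR]  L=[-1, -1/2, -1/4, -1/8, -15/128, -59/512]  R=[-117/1024, -29/256, -7/64, -3/32, -1/16, 0]  gives -235/2048
g_13 [RBBBBRRRBRBRB]  L=[-1, -1/2, -1/4, -1/8, -15/128, -59/512, -235/2048]  R=[-117/1024, -29/256, -7/64, -3/32, -1/16, 0]  gives -469/4096
g_14 [RBBBBRRRBRBRBR]  L=[-1, -1/2, -1/4, -1/8, -15/128, -59/512, -235/2048]  R=[-469/4096, -117/1024, -29/256, -7/64, -3/32, -1/16, 0]  gives -939/8192
g_15 [RBBBBRRRBRBRBRR]  L=[-1, -1/2, -1/4, -1/8, -15/128, -59/512, -235/2048]  R=[-939/8192, -469/4096, -117/1024, -29/256, -7/64, -3/32, -1/16, 0]  gives -1879/16384

-1879/16384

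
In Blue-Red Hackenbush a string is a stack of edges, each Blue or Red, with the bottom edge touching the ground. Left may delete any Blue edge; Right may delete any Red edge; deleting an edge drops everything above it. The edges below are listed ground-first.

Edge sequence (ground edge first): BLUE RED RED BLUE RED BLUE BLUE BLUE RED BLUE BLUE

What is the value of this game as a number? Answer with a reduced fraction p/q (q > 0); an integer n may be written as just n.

v_1 [B]  L=[0]  R=[(no moves)]  ⇒ 1
v_2 [BR]  L=[0]  R=[1]  ⇒ 1/2
v_3 [BRR]  L=[0]  R=[1/2; 1]  ⇒ 1/4
v_4 [BRRB]  L=[0; 1/4]  R=[1/2; 1]  ⇒ 3/8
v_5 [BRRBR]  L=[0; 1/4]  R=[3/8; 1/2; 1]  ⇒ 5/16
v_6 [BRRBRB]  L=[0; 1/4; 5/16]  R=[3/8; 1/2; 1]  ⇒ 11/32
v_7 [BRRBRBB]  L=[0; 1/4; 5/16; 11/32]  R=[3/8; 1/2; 1]  ⇒ 23/64
v_8 [BRRBRBBB]  L=[0; 1/4; 5/16; 11/32; 23/64]  R=[3/8; 1/2; 1]  ⇒ 47/128
v_9 [BRRBRBBBR]  L=[0; 1/4; 5/16; 11/32; 23/64]  R=[47/128; 3/8; 1/2; 1]  ⇒ 93/256
v_10 [BRRBRBBBRB]  L=[0; 1/4; 5/16; 11/32; 23/64; 93/256]  R=[47/128; 3/8; 1/2; 1]  ⇒ 187/512
v_11 [BRRBRBBBRBB]  L=[0; 1/4; 5/16; 11/32; 23/64; 93/256; 187/512]  R=[47/128; 3/8; 1/2; 1]  ⇒ 375/1024

375/1024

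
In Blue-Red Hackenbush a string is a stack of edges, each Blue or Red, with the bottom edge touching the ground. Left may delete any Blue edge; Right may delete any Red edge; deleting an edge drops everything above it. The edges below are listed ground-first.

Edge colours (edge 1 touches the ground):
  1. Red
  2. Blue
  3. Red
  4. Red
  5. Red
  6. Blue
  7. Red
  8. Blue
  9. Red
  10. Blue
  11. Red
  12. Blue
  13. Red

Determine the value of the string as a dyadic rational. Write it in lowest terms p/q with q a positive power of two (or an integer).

Prefix values for Red Blue Red Red Red Blue Red Blue Red Blue Red Blue Red via {L|R} + simplicity:
edge 1 of 13 (Red): { ∅ | 0 } gives -1
edge 2 of 13 (Blue): { -1 | 0 } gives -1/2
edge 3 of 13 (Red): { -1 | -1/2,0 } gives -3/4
edge 4 of 13 (Red): { -1 | -3/4,-1/2,0 } gives -7/8
edge 5 of 13 (Red): { -1 | -7/8,-3/4,-1/2,0 } gives -15/16
edge 6 of 13 (Blue): { -1,-15/16 | -7/8,-3/4,-1/2,0 } gives -29/32
edge 7 of 13 (Red): { -1,-15/16 | -29/32,-7/8,-3/4,-1/2,0 } gives -59/64
edge 8 of 13 (Blue): { -1,-15/16,-59/64 | -29/32,-7/8,-3/4,-1/2,0 } gives -117/128
edge 9 of 13 (Red): { -1,-15/16,-59/64 | -117/128,-29/32,-7/8,-3/4,-1/2,0 } gives -235/256
edge 10 of 13 (Blue): { -1,-15/16,-59/64,-235/256 | -117/128,-29/32,-7/8,-3/4,-1/2,0 } gives -469/512
edge 11 of 13 (Red): { -1,-15/16,-59/64,-235/256 | -469/512,-117/128,-29/32,-7/8,-3/4,-1/2,0 } gives -939/1024
edge 12 of 13 (Blue): { -1,-15/16,-59/64,-235/256,-939/1024 | -469/512,-117/128,-29/32,-7/8,-3/4,-1/2,0 } gives -1877/2048
edge 13 of 13 (Red): { -1,-15/16,-59/64,-235/256,-939/1024 | -1877/2048,-469/512,-117/128,-29/32,-7/8,-3/4,-1/2,0 } gives -3755/4096

-3755/4096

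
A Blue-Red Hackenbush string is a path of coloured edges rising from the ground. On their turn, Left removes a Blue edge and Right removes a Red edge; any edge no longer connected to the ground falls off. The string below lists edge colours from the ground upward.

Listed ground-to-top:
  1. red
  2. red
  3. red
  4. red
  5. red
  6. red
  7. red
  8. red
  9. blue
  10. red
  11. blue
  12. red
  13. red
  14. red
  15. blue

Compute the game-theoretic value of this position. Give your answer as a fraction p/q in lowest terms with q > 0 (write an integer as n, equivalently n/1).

r: Left { ∅ }, Right { 0 } so simplest -1
rr: Left { ∅ }, Right { -1; 0 } so simplest -2
rrr: Left { ∅ }, Right { -2; -1; 0 } so simplest -3
rrrr: Left { ∅ }, Right { -3; -2; -1; 0 } so simplest -4
rrrrr: Left { ∅ }, Right { -4; -3; -2; -1; 0 } so simplest -5
rrrrrr: Left { ∅ }, Right { -5; -4; -3; -2; -1; 0 } so simplest -6
rrrrrrr: Left { ∅ }, Right { -6; -5; -4; -3; -2; -1; 0 } so simplest -7
rrrrrrrr: Left { ∅ }, Right { -7; -6; -5; -4; -3; -2; -1; 0 } so simplest -8
rrrrrrrrb: Left { -8 }, Right { -7; -6; -5; -4; -3; -2; -1; 0 } so simplest -15/2
rrrrrrrrbr: Left { -8 }, Right { -15/2; -7; -6; -5; -4; -3; -2; -1; 0 } so simplest -31/4
rrrrrrrrbrb: Left { -8; -31/4 }, Right { -15/2; -7; -6; -5; -4; -3; -2; -1; 0 } so simplest -61/8
rrrrrrrrbrbr: Left { -8; -31/4 }, Right { -61/8; -15/2; -7; -6; -5; -4; -3; -2; -1; 0 } so simplest -123/16
rrrrrrrrbrbrr: Left { -8; -31/4 }, Right { -123/16; -61/8; -15/2; -7; -6; -5; -4; -3; -2; -1; 0 } so simplest -247/32
rrrrrrrrbrbrrr: Left { -8; -31/4 }, Right { -247/32; -123/16; -61/8; -15/2; -7; -6; -5; -4; -3; -2; -1; 0 } so simplest -495/64
rrrrrrrrbrbrrrb: Left { -8; -31/4; -495/64 }, Right { -247/32; -123/16; -61/8; -15/2; -7; -6; -5; -4; -3; -2; -1; 0 } so simplest -989/128

-989/128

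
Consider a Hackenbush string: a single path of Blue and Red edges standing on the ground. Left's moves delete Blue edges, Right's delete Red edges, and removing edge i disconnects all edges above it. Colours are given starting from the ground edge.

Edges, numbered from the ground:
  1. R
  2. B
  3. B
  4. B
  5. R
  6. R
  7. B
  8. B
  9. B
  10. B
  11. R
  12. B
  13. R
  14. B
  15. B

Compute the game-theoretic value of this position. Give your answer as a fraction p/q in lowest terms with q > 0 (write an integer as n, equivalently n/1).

Recurse on prefixes of the 15-edge string R B B B R R B B B B R B R B B:
G(R) = { (no moves) | 0 } -> -1
G(RB) = { -1 | 0 } -> -1/2
G(RBB) = { -1 -1/2 | 0 } -> -1/4
G(RBBB) = { -1 -1/2 -1/4 | 0 } -> -1/8
G(RBBBR) = { -1 -1/2 -1/4 | -1/8 0 } -> -3/16
G(RBBBRR) = { -1 -1/2 -1/4 | -3/16 -1/8 0 } -> -7/32
G(RBBBRRB) = { -1 -1/2 -1/4 -7/32 | -3/16 -1/8 0 } -> -13/64
G(RBBBRRBB) = { -1 -1/2 -1/4 -7/32 -13/64 | -3/16 -1/8 0 } -> -25/128
G(RBBBRRBBB) = { -1 -1/2 -1/4 -7/32 -13/64 -25/128 | -3/16 -1/8 0 } -> -49/256
G(RBBBRRBBBB) = { -1 -1/2 -1/4 -7/32 -13/64 -25/128 -49/256 | -3/16 -1/8 0 } -> -97/512
G(RBBBRRBBBBR) = { -1 -1/2 -1/4 -7/32 -13/64 -25/128 -49/256 | -97/512 -3/16 -1/8 0 } -> -195/1024
G(RBBBRRBBBBRB) = { -1 -1/2 -1/4 -7/32 -13/64 -25/128 -49/256 -195/1024 | -97/512 -3/16 -1/8 0 } -> -389/2048
G(RBBBRRBBBBRBR) = { -1 -1/2 -1/4 -7/32 -13/64 -25/128 -49/256 -195/1024 | -389/2048 -97/512 -3/16 -1/8 0 } -> -779/4096
G(RBBBRRBBBBRBRB) = { -1 -1/2 -1/4 -7/32 -13/64 -25/128 -49/256 -195/1024 -779/4096 | -389/2048 -97/512 -3/16 -1/8 0 } -> -1557/8192
G(RBBBRRBBBBRBRBB) = { -1 -1/2 -1/4 -7/32 -13/64 -25/128 -49/256 -195/1024 -779/4096 -1557/8192 | -389/2048 -97/512 -3/16 -1/8 0 } -> -3113/16384

-3113/16384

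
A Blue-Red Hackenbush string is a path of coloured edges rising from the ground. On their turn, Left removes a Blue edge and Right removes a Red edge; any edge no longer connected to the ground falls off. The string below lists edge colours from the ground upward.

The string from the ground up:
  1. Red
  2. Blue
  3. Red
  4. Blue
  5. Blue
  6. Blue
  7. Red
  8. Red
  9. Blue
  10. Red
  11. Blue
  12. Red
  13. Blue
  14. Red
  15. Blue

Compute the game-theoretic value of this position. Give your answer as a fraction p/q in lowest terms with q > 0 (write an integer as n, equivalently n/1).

-9045/16384

Prefix values for Red Blue Red Blue Blue Blue Red Red Blue Red Blue Red Blue Red Blue via {L|R} + simplicity:
step 1: add Red to get R; options L={ · } R={ 0 } — -1
step 2: add Blue to get RB; options L={ -1 } R={ 0 } — -1/2
step 3: add Red to get RBR; options L={ -1 } R={ -1/2; 0 } — -3/4
step 4: add Blue to get RBRB; options L={ -1; -3/4 } R={ -1/2; 0 } — -5/8
step 5: add Blue to get RBRBB; options L={ -1; -3/4; -5/8 } R={ -1/2; 0 } — -9/16
step 6: add Blue to get RBRBBB; options L={ -1; -3/4; -5/8; -9/16 } R={ -1/2; 0 } — -17/32
step 7: add Red to get RBRBBBR; options L={ -1; -3/4; -5/8; -9/16 } R={ -17/32; -1/2; 0 } — -35/64
step 8: add Red to get RBRBBBRR; options L={ -1; -3/4; -5/8; -9/16 } R={ -35/64; -17/32; -1/2; 0 } — -71/128
step 9: add Blue to get RBRBBBRRB; options L={ -1; -3/4; -5/8; -9/16; -71/128 } R={ -35/64; -17/32; -1/2; 0 } — -141/256
step 10: add Red to get RBRBBBRRBR; options L={ -1; -3/4; -5/8; -9/16; -71/128 } R={ -141/256; -35/64; -17/32; -1/2; 0 } — -283/512
step 11: add Blue to get RBRBBBRRBRB; options L={ -1; -3/4; -5/8; -9/16; -71/128; -283/512 } R={ -141/256; -35/64; -17/32; -1/2; 0 } — -565/1024
step 12: add Red to get RBRBBBRRBRBR; options L={ -1; -3/4; -5/8; -9/16; -71/128; -283/512 } R={ -565/1024; -141/256; -35/64; -17/32; -1/2; 0 } — -1131/2048
step 13: add Blue to get RBRBBBRRBRBRB; options L={ -1; -3/4; -5/8; -9/16; -71/128; -283/512; -1131/2048 } R={ -565/1024; -141/256; -35/64; -17/32; -1/2; 0 } — -2261/4096
step 14: add Red to get RBRBBBRRBRBRBR; options L={ -1; -3/4; -5/8; -9/16; -71/128; -283/512; -1131/2048 } R={ -2261/4096; -565/1024; -141/256; -35/64; -17/32; -1/2; 0 } — -4523/8192
step 15: add Blue to get RBRBBBRRBRBRBRB; options L={ -1; -3/4; -5/8; -9/16; -71/128; -283/512; -1131/2048; -4523/8192 } R={ -2261/4096; -565/1024; -141/256; -35/64; -17/32; -1/2; 0 } — -9045/16384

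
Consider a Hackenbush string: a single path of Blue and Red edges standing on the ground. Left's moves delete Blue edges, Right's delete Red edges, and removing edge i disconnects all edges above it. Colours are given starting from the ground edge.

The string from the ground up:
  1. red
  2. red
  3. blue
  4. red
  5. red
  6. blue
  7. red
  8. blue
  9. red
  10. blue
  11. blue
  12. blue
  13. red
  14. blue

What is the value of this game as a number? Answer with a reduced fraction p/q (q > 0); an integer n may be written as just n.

-7493/4096

1 of 14 · r · max L −∞ · min R 0 → -1
2 of 14 · rr · max L −∞ · min R -1 → -2
3 of 14 · rrb · max L -2 · min R -1 → -3/2
4 of 14 · rrbr · max L -2 · min R -3/2 → -7/4
5 of 14 · rrbrr · max L -2 · min R -7/4 → -15/8
6 of 14 · rrbrrb · max L -15/8 · min R -7/4 → -29/16
7 of 14 · rrbrrbr · max L -15/8 · min R -29/16 → -59/32
8 of 14 · rrbrrbrb · max L -59/32 · min R -29/16 → -117/64
9 of 14 · rrbrrbrbr · max L -59/32 · min R -117/64 → -235/128
10 of 14 · rrbrrbrbrb · max L -235/128 · min R -117/64 → -469/256
11 of 14 · rrbrrbrbrbb · max L -469/256 · min R -117/64 → -937/512
12 of 14 · rrbrrbrbrbbb · max L -937/512 · min R -117/64 → -1873/1024
13 of 14 · rrbrrbrbrbbbr · max L -937/512 · min R -1873/1024 → -3747/2048
14 of 14 · rrbrrbrbrbbbrb · max L -3747/2048 · min R -1873/1024 → -7493/4096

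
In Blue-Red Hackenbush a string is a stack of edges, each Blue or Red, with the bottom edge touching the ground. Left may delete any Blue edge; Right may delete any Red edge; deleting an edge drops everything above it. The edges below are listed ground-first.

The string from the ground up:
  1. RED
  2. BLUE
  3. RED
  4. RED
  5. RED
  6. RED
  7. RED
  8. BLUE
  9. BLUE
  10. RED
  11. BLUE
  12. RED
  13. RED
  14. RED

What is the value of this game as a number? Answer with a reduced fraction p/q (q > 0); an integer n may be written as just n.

Build value(s[:k]) for k = 1..14, string s = RED BLUE RED RED RED RED RED BLUE BLUE RED BLUE RED RED RED.
R: Left { (no moves) }, Right { 0 } -> simplest -1
RB: Left { -1 }, Right { 0 } -> simplest -1/2
RBR: Left { -1 }, Right { -1/2; 0 } -> simplest -3/4
RBRR: Left { -1 }, Right { -3/4; -1/2; 0 } -> simplest -7/8
RBRRR: Left { -1 }, Right { -7/8; -3/4; -1/2; 0 } -> simplest -15/16
RBRRRR: Left { -1 }, Right { -15/16; -7/8; -3/4; -1/2; 0 } -> simplest -31/32
RBRRRRR: Left { -1 }, Right { -31/32; -15/16; -7/8; -3/4; -1/2; 0 } -> simplest -63/64
RBRRRRRB: Left { -1; -63/64 }, Right { -31/32; -15/16; -7/8; -3/4; -1/2; 0 } -> simplest -125/128
RBRRRRRBB: Left { -1; -63/64; -125/128 }, Right { -31/32; -15/16; -7/8; -3/4; -1/2; 0 } -> simplest -249/256
RBRRRRRBBR: Left { -1; -63/64; -125/128 }, Right { -249/256; -31/32; -15/16; -7/8; -3/4; -1/2; 0 } -> simplest -499/512
RBRRRRRBBRB: Left { -1; -63/64; -125/128; -499/512 }, Right { -249/256; -31/32; -15/16; -7/8; -3/4; -1/2; 0 } -> simplest -997/1024
RBRRRRRBBRBR: Left { -1; -63/64; -125/128; -499/512 }, Right { -997/1024; -249/256; -31/32; -15/16; -7/8; -3/4; -1/2; 0 } -> simplest -1995/2048
RBRRRRRBBRBRR: Left { -1; -63/64; -125/128; -499/512 }, Right { -1995/2048; -997/1024; -249/256; -31/32; -15/16; -7/8; -3/4; -1/2; 0 } -> simplest -3991/4096
RBRRRRRBBRBRRR: Left { -1; -63/64; -125/128; -499/512 }, Right { -3991/4096; -1995/2048; -997/1024; -249/256; -31/32; -15/16; -7/8; -3/4; -1/2; 0 } -> simplest -7983/8192

-7983/8192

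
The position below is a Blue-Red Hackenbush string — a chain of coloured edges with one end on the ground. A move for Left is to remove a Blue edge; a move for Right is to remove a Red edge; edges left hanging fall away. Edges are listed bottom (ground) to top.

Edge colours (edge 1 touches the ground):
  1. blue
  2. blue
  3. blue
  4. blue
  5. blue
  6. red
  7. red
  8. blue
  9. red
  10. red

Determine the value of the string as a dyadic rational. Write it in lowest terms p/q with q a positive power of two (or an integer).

137/32

Prefix values for blue blue blue blue blue red red blue red red via {L|R} + simplicity:
g(b) = { 0 | — } => 1
g(bb) = { 0,1 | — } => 2
g(bbb) = { 0,1,2 | — } => 3
g(bbbb) = { 0,1,2,3 | — } => 4
g(bbbbb) = { 0,1,2,3,4 | — } => 5
g(bbbbbr) = { 0,1,2,3,4 | 5 } => 9/2
g(bbbbbrr) = { 0,1,2,3,4 | 9/2,5 } => 17/4
g(bbbbbrrb) = { 0,1,2,3,4,17/4 | 9/2,5 } => 35/8
g(bbbbbrrbr) = { 0,1,2,3,4,17/4 | 35/8,9/2,5 } => 69/16
g(bbbbbrrbrr) = { 0,1,2,3,4,17/4 | 69/16,35/8,9/2,5 } => 137/32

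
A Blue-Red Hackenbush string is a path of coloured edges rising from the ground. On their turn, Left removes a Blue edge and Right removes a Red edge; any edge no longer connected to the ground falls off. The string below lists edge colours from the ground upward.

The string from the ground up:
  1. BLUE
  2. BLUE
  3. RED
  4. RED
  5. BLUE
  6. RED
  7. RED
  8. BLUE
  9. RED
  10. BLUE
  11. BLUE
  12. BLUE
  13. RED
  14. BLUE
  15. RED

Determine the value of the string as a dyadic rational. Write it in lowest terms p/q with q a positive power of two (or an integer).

10613/8192

1 of 15 · B · max L 0 · min R +∞ -> 1
2 of 15 · BB · max L 1 · min R +∞ -> 2
3 of 15 · BBR · max L 1 · min R 2 -> 3/2
4 of 15 · BBRR · max L 1 · min R 3/2 -> 5/4
5 of 15 · BBRRB · max L 5/4 · min R 3/2 -> 11/8
6 of 15 · BBRRBR · max L 5/4 · min R 11/8 -> 21/16
7 of 15 · BBRRBRR · max L 5/4 · min R 21/16 -> 41/32
8 of 15 · BBRRBRRB · max L 41/32 · min R 21/16 -> 83/64
9 of 15 · BBRRBRRBR · max L 41/32 · min R 83/64 -> 165/128
10 of 15 · BBRRBRRBRB · max L 165/128 · min R 83/64 -> 331/256
11 of 15 · BBRRBRRBRBB · max L 331/256 · min R 83/64 -> 663/512
12 of 15 · BBRRBRRBRBBB · max L 663/512 · min R 83/64 -> 1327/1024
13 of 15 · BBRRBRRBRBBBR · max L 663/512 · min R 1327/1024 -> 2653/2048
14 of 15 · BBRRBRRBRBBBRB · max L 2653/2048 · min R 1327/1024 -> 5307/4096
15 of 15 · BBRRBRRBRBBBRBR · max L 2653/2048 · min R 5307/4096 -> 10613/8192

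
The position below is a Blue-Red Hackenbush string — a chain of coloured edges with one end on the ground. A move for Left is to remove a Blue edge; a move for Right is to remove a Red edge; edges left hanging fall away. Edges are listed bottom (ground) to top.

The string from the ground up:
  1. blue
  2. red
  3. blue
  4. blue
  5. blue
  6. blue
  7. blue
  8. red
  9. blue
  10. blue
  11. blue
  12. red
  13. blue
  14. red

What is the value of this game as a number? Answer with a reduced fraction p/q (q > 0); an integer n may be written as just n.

edge 1 of 14 (blue): { 0 | (no moves) } gives 1
edge 2 of 14 (red): { 0 | 1 } gives 1/2
edge 3 of 14 (blue): { 0, 1/2 | 1 } gives 3/4
edge 4 of 14 (blue): { 0, 1/2, 3/4 | 1 } gives 7/8
edge 5 of 14 (blue): { 0, 1/2, 3/4, 7/8 | 1 } gives 15/16
edge 6 of 14 (blue): { 0, 1/2, 3/4, 7/8, 15/16 | 1 } gives 31/32
edge 7 of 14 (blue): { 0, 1/2, 3/4, 7/8, 15/16, 31/32 | 1 } gives 63/64
edge 8 of 14 (red): { 0, 1/2, 3/4, 7/8, 15/16, 31/32 | 63/64, 1 } gives 125/128
edge 9 of 14 (blue): { 0, 1/2, 3/4, 7/8, 15/16, 31/32, 125/128 | 63/64, 1 } gives 251/256
edge 10 of 14 (blue): { 0, 1/2, 3/4, 7/8, 15/16, 31/32, 125/128, 251/256 | 63/64, 1 } gives 503/512
edge 11 of 14 (blue): { 0, 1/2, 3/4, 7/8, 15/16, 31/32, 125/128, 251/256, 503/512 | 63/64, 1 } gives 1007/1024
edge 12 of 14 (red): { 0, 1/2, 3/4, 7/8, 15/16, 31/32, 125/128, 251/256, 503/512 | 1007/1024, 63/64, 1 } gives 2013/2048
edge 13 of 14 (blue): { 0, 1/2, 3/4, 7/8, 15/16, 31/32, 125/128, 251/256, 503/512, 2013/2048 | 1007/1024, 63/64, 1 } gives 4027/4096
edge 14 of 14 (red): { 0, 1/2, 3/4, 7/8, 15/16, 31/32, 125/128, 251/256, 503/512, 2013/2048 | 4027/4096, 1007/1024, 63/64, 1 } gives 8053/8192

8053/8192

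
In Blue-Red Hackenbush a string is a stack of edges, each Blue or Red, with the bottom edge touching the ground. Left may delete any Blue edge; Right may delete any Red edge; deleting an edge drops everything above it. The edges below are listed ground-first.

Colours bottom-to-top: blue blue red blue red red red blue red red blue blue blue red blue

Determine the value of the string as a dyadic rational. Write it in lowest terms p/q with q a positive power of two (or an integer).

step 1: add blue to get b; options L={ 0 } R={  } -> 1
step 2: add blue to get bb; options L={ 0, 1 } R={  } -> 2
step 3: add red to get bbr; options L={ 0, 1 } R={ 2 } -> 3/2
step 4: add blue to get bbrb; options L={ 0, 1, 3/2 } R={ 2 } -> 7/4
step 5: add red to get bbrbr; options L={ 0, 1, 3/2 } R={ 7/4, 2 } -> 13/8
step 6: add red to get bbrbrr; options L={ 0, 1, 3/2 } R={ 13/8, 7/4, 2 } -> 25/16
step 7: add red to get bbrbrrr; options L={ 0, 1, 3/2 } R={ 25/16, 13/8, 7/4, 2 } -> 49/32
step 8: add blue to get bbrbrrrb; options L={ 0, 1, 3/2, 49/32 } R={ 25/16, 13/8, 7/4, 2 } -> 99/64
step 9: add red to get bbrbrrrbr; options L={ 0, 1, 3/2, 49/32 } R={ 99/64, 25/16, 13/8, 7/4, 2 } -> 197/128
step 10: add red to get bbrbrrrbrr; options L={ 0, 1, 3/2, 49/32 } R={ 197/128, 99/64, 25/16, 13/8, 7/4, 2 } -> 393/256
step 11: add blue to get bbrbrrrbrrb; options L={ 0, 1, 3/2, 49/32, 393/256 } R={ 197/128, 99/64, 25/16, 13/8, 7/4, 2 } -> 787/512
step 12: add blue to get bbrbrrrbrrbb; options L={ 0, 1, 3/2, 49/32, 393/256, 787/512 } R={ 197/128, 99/64, 25/16, 13/8, 7/4, 2 } -> 1575/1024
step 13: add blue to get bbrbrrrbrrbbb; options L={ 0, 1, 3/2, 49/32, 393/256, 787/512, 1575/1024 } R={ 197/128, 99/64, 25/16, 13/8, 7/4, 2 } -> 3151/2048
step 14: add red to get bbrbrrrbrrbbbr; options L={ 0, 1, 3/2, 49/32, 393/256, 787/512, 1575/1024 } R={ 3151/2048, 197/128, 99/64, 25/16, 13/8, 7/4, 2 } -> 6301/4096
step 15: add blue to get bbrbrrrbrrbbbrb; options L={ 0, 1, 3/2, 49/32, 393/256, 787/512, 1575/1024, 6301/4096 } R={ 3151/2048, 197/128, 99/64, 25/16, 13/8, 7/4, 2 } -> 12603/8192

12603/8192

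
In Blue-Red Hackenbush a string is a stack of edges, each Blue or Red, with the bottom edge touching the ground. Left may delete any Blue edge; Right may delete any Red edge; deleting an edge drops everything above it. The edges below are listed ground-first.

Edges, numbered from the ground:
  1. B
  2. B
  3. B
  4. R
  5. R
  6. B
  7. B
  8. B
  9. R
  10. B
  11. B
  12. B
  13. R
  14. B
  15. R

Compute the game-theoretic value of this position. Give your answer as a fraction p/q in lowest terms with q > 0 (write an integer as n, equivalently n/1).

10101/4096

Recurse on prefixes of the 15-edge string B B B R R B B B R B B B R B R:
g(B) = { 0 | (no moves) } => 1
g(BB) = { 0; 1 | (no moves) } => 2
g(BBB) = { 0; 1; 2 | (no moves) } => 3
g(BBBR) = { 0; 1; 2 | 3 } => 5/2
g(BBBRR) = { 0; 1; 2 | 5/2; 3 } => 9/4
g(BBBRRB) = { 0; 1; 2; 9/4 | 5/2; 3 } => 19/8
g(BBBRRBB) = { 0; 1; 2; 9/4; 19/8 | 5/2; 3 } => 39/16
g(BBBRRBBB) = { 0; 1; 2; 9/4; 19/8; 39/16 | 5/2; 3 } => 79/32
g(BBBRRBBBR) = { 0; 1; 2; 9/4; 19/8; 39/16 | 79/32; 5/2; 3 } => 157/64
g(BBBRRBBBRB) = { 0; 1; 2; 9/4; 19/8; 39/16; 157/64 | 79/32; 5/2; 3 } => 315/128
g(BBBRRBBBRBB) = { 0; 1; 2; 9/4; 19/8; 39/16; 157/64; 315/128 | 79/32; 5/2; 3 } => 631/256
g(BBBRRBBBRBBB) = { 0; 1; 2; 9/4; 19/8; 39/16; 157/64; 315/128; 631/256 | 79/32; 5/2; 3 } => 1263/512
g(BBBRRBBBRBBBR) = { 0; 1; 2; 9/4; 19/8; 39/16; 157/64; 315/128; 631/256 | 1263/512; 79/32; 5/2; 3 } => 2525/1024
g(BBBRRBBBRBBBRB) = { 0; 1; 2; 9/4; 19/8; 39/16; 157/64; 315/128; 631/256; 2525/1024 | 1263/512; 79/32; 5/2; 3 } => 5051/2048
g(BBBRRBBBRBBBRBR) = { 0; 1; 2; 9/4; 19/8; 39/16; 157/64; 315/128; 631/256; 2525/1024 | 5051/2048; 1263/512; 79/32; 5/2; 3 } => 10101/4096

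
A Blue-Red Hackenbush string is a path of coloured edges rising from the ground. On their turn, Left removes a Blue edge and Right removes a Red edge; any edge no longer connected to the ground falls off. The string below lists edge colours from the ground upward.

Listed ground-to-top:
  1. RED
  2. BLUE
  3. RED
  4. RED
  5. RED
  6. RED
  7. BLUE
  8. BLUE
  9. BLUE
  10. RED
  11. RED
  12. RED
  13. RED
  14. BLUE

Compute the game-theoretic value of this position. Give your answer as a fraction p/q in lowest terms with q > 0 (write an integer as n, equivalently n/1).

-7741/8192

1 of 14 · R · max L −∞ · min R 0 so -1
2 of 14 · RB · max L -1 · min R 0 so -1/2
3 of 14 · RBR · max L -1 · min R -1/2 so -3/4
4 of 14 · RBRR · max L -1 · min R -3/4 so -7/8
5 of 14 · RBRRR · max L -1 · min R -7/8 so -15/16
6 of 14 · RBRRRR · max L -1 · min R -15/16 so -31/32
7 of 14 · RBRRRRB · max L -31/32 · min R -15/16 so -61/64
8 of 14 · RBRRRRBB · max L -61/64 · min R -15/16 so -121/128
9 of 14 · RBRRRRBBB · max L -121/128 · min R -15/16 so -241/256
10 of 14 · RBRRRRBBBR · max L -121/128 · min R -241/256 so -483/512
11 of 14 · RBRRRRBBBRR · max L -121/128 · min R -483/512 so -967/1024
12 of 14 · RBRRRRBBBRRR · max L -121/128 · min R -967/1024 so -1935/2048
13 of 14 · RBRRRRBBBRRRR · max L -121/128 · min R -1935/2048 so -3871/4096
14 of 14 · RBRRRRBBBRRRRB · max L -3871/4096 · min R -1935/2048 so -7741/8192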